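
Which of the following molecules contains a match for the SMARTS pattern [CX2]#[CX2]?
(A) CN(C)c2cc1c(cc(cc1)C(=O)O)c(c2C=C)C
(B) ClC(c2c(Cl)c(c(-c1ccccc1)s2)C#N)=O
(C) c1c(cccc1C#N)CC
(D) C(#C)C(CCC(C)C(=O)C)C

D

[CX2]#[CX2] describes a carbon-carbon triple bond (an alkyne).
(A) has a vinyl group (-CH=CH2) but the C=C is a double bond; both carbons are CX3, not CX2.
(B) has a nitrile (-C#N) but the triple bond is C#N, not C#C.
(C) has a nitrile (-C#N) but the triple bond is C#N, not C#C.
(D) contains an ethynyl group (-C#CH), which satisfies every atom and bond constraint.
So the answer is (D).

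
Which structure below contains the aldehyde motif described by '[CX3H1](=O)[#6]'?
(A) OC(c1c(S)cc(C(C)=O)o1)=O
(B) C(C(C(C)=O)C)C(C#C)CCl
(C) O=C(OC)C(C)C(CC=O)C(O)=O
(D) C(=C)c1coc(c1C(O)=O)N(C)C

C

[CX3H1](=O)[#6] describes an sp2 carbon with one H, double-bonded to O and single-bonded to carbon (an aldehyde).
(A) has a carboxylic acid group (-C(=O)OH) but the carbonyl carbon has H0 and is bonded to O, not H1.
(B) has an acetyl/ketone group (-C(=O)CH3) but the carbonyl carbon has H0 (two carbon neighbours), not H1.
(C) contains an aldehyde (-CHO), which satisfies every atom and bond constraint.
(D) has a carboxylic acid group (-C(=O)OH) but the carbonyl carbon has H0 and is bonded to O, not H1.
So the answer is (C).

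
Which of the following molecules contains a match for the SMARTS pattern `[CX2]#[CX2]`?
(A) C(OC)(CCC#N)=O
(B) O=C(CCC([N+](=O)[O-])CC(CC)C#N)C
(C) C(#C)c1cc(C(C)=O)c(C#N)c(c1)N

C

[CX2]#[CX2] describes a carbon-carbon triple bond (an alkyne).
(A) has a nitrile (-C#N) but the triple bond is C#N, not C#C.
(B) has a nitrile (-C#N) but the triple bond is C#N, not C#C.
(C) contains an ethynyl group (-C#CH), which satisfies every atom and bond constraint.
So the answer is (C).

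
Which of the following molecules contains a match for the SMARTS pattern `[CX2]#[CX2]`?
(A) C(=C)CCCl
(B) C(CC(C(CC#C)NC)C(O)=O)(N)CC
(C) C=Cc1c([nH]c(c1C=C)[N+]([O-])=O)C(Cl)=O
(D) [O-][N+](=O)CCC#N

B

[CX2]#[CX2] describes a carbon-carbon triple bond (an alkyne).
(A) has a vinyl group (-CH=CH2) but the C=C is a double bond; both carbons are CX3, not CX2.
(B) contains an ethynyl group (-C#CH), which satisfies every atom and bond constraint.
(C) has a vinyl group (-CH=CH2) but the C=C is a double bond; both carbons are CX3, not CX2.
(D) has a nitrile (-C#N) but the triple bond is C#N, not C#C.
So the answer is (B).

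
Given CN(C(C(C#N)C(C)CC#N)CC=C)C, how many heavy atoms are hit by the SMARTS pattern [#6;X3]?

2

The query [#6;X3] means: any carbon (aromatic or not) with three total connections.
Check the 15 heavy atoms by environment: 8× C (X4) → no; 2× C (X2) → no; 2× N (X1) → no; 1× N (X3) → no; 2× C (X3) → match.
That gives 2 matching atoms.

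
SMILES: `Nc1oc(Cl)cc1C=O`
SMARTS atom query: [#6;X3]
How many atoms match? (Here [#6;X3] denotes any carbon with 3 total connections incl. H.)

Check the 9 heavy atoms by environment: 1× o (aromatic, X2) → no; 4× c (aromatic, X3) → match; 1× N (X3) → no; 1× C (X3) → match; 1× O (X1) → no; 1× Cl (X1) → no.
Summing the matching environments: 4 + 1 = 5 matching atoms.

5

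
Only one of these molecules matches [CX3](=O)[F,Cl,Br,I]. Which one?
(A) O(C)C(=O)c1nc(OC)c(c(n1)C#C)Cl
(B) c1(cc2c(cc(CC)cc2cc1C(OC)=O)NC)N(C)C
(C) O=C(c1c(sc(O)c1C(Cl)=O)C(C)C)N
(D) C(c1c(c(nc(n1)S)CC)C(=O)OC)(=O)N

C

[CX3](=O)[F,Cl,Br,I] describes a carbonyl carbon bonded to a halogen (an acyl halide).
(A) has a chloro substituent but the Cl is not on a carbonyl carbon.
(B) has a methyl-ester group (-C(=O)OCH3) but the carbonyl is bonded to -O-C, not to a halogen.
(C) contains an acyl chloride (-C(=O)Cl), which satisfies every atom and bond constraint.
(D) has a methyl-ester group (-C(=O)OCH3) but the carbonyl is bonded to -O-C, not to a halogen.
So the answer is (C).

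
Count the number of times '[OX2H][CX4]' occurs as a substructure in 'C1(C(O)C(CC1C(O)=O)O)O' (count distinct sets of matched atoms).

3

[OX2H][CX4] is the SMARTS for an aliphatic alcohol: a hydroxyl oxygen bound to an sp3 (X4) carbon.
The molecule carries 3 separate instances of a hydroxyl group (-OH) meeting every constraint; each maps to a distinct set of atoms, giving 3 matches.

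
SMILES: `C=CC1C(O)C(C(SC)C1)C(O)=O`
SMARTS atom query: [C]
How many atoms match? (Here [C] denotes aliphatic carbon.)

9

The query [C] means: uppercase C matches aliphatic (non-aromatic) carbon only.
Check the 13 heavy atoms by environment: 9× C → match; 3× O → no; 1× S → no.
That gives 9 matching atoms.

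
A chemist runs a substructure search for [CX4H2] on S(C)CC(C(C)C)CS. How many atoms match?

Check the 9 heavy atoms by environment: 2× C (H2, X4) → match; 2× C (H1, X4) → no; 1× S (H0, X2) → no; 3× C (H3, X4) → no; 1× S (H1, X2) → no.
That gives 2 matching atoms.

2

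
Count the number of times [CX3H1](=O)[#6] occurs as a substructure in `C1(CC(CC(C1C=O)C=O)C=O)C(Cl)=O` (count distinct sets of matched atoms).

[CX3H1](=O)[#6] is the SMARTS for an aldehyde: an sp2 carbon with one H, double-bonded to O and single-bonded to carbon.
The molecule carries 3 separate instances of an aldehyde (-CHO) meeting every constraint; each maps to a distinct set of atoms, giving 3 matches.

3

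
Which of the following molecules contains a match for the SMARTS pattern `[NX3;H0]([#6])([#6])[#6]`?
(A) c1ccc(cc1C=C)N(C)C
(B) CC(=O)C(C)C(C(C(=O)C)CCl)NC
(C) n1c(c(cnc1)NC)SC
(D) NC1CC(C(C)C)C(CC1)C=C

[NX3;H0]([#6])([#6])[#6] describes a trivalent nitrogen with no H, bonded to three carbons (a tertiary amine).
(A) contains a dimethylamino group (-N(CH3)2), which satisfies every atom and bond constraint.
(B) has an N-methylamino group (-NHCH3) but the nitrogen still has one H (H1), not H0.
(C) has an N-methylamino group (-NHCH3) but the nitrogen still has one H (H1), not H0.
(D) has a primary amino group (-NH2) but the nitrogen has H2, not H0 with three carbons.
So the answer is (A).

A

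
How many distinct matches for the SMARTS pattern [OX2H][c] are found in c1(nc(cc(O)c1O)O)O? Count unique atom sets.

4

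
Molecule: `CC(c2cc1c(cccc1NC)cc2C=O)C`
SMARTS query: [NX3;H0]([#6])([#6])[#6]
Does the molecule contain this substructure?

The pattern [NX3;H0]([#6])([#6])[#6] describes a trivalent nitrogen with no H, bonded to three carbons — a tertiary amine.
The closest candidate here is an N-methylamino group (-NHCH3), but the nitrogen still has one H (H1), not H0. No other fragment satisfies the full query, so there is no match.

No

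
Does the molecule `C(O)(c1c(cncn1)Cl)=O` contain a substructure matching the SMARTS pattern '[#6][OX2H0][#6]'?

No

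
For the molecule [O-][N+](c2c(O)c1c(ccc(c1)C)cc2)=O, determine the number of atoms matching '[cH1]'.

5

The query [cH1] means: aromatic carbon bearing exactly one hydrogen.
Check the 15 heavy atoms by environment: 5× c (aromatic, H0) → no; 5× c (aromatic, H1) → match; 1× O (H1) → no; 1× C (H3) → no; 1× N (charge +1, H0) → no; 1× O (charge -1, H0) → no; 1× O (H0) → no.
That gives 5 matching atoms.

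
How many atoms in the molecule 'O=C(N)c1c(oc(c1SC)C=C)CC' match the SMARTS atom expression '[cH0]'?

4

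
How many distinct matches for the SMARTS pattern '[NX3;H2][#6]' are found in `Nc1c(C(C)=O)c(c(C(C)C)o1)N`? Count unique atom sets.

2

[NX3;H2][#6] is the SMARTS for a primary amine: a trivalent nitrogen with two H attached to carbon.
The molecule carries 2 separate instances of a primary amino group (-NH2) meeting every constraint; each maps to a distinct set of atoms, giving 2 matches.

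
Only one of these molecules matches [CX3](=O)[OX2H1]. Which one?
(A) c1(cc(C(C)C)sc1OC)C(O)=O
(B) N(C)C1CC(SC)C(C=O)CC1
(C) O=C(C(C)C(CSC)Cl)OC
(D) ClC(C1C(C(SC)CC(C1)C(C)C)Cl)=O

[CX3](=O)[OX2H1] describes an sp2 carbon double-bonded to O and single-bonded to an -OH oxygen (a carboxylic acid).
(A) contains a carboxylic acid group (-C(=O)OH), which satisfies every atom and bond constraint.
(B) has an aldehyde (-CHO) but there is no singly-bonded oxygen on the carbonyl carbon.
(C) has a methyl-ester group (-C(=O)OCH3) but the singly-bonded O has no H (OX2H0, not OX2H1).
(D) has an acyl chloride (-C(=O)Cl) but the carbonyl is bonded to Cl, not to an -OH oxygen.
So the answer is (A).

A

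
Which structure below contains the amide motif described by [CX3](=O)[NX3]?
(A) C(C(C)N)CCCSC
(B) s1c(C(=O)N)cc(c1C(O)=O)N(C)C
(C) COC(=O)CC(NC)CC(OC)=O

[CX3](=O)[NX3] describes a carbonyl carbon bonded to a trivalent nitrogen (an amide).
(A) has a primary amino group (-NH2) but the -NH2 is not attached to a carbonyl carbon.
(B) contains a primary amide (-C(=O)NH2), which satisfies every atom and bond constraint.
(C) has a methyl-ester group (-C(=O)OCH3) but the carbonyl is bonded to O, not to an NX3 nitrogen.
So the answer is (B).

B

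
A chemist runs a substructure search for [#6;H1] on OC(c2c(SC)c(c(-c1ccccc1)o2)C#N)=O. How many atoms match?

5

The query [#6;H1] means: any carbon bearing exactly one hydrogen.
Check the 18 heavy atoms by environment: 1× o (aromatic, H0) → no; 5× c (aromatic, H0) → no; 2× C (H0) → no; 1× N (H0) → no; 1× O (H0) → no; 1× O (H1) → no; 5× c (aromatic, H1) → match; 1× S (H0) → no; 1× C (H3) → no.
That gives 5 matching atoms.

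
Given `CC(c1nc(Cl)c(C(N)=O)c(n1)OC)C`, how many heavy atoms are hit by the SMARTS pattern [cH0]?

The query [cH0] means: aromatic carbon with no attached hydrogen (substituted or ring-fusion).
Check the 15 heavy atoms by environment: 2× n (aromatic, H0) → no; 4× c (aromatic, H0) → match; 1× C (H0) → no; 2× O (H0) → no; 1× N (H2) → no; 3× C (H3) → no; 1× Cl (H0) → no; 1× C (H1) → no.
That gives 4 matching atoms.

4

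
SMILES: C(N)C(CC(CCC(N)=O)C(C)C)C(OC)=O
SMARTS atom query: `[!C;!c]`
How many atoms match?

5

Check the 17 heavy atoms by environment: 12× C → no; 3× O → match; 2× N → match.
Summing the matching environments: 3 + 2 = 5 matching atoms.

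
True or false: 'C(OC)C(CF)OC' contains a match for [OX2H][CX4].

False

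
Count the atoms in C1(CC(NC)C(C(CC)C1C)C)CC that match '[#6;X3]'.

0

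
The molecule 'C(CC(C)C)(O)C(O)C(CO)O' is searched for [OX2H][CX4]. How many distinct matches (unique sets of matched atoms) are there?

4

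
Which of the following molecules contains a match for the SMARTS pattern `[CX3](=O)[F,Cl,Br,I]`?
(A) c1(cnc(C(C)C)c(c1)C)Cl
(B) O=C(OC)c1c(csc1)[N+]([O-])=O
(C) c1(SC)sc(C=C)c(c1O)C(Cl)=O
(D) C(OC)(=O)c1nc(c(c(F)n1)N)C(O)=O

C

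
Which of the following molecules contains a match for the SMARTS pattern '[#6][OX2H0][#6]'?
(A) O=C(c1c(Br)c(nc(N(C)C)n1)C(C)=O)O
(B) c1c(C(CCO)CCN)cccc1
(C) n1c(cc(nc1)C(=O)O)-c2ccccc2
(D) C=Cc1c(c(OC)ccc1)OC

[#6][OX2H0][#6] describes an aliphatic oxygen bridging two carbons with no H on the oxygen (an ether).
(A) has a carboxylic acid group (-C(=O)OH) but the -OH oxygen has H1; the =O is OX1, not OX2.
(B) has a hydroxyl group (-OH) but the oxygen has H1, not H0 bridging two carbons.
(C) has a carboxylic acid group (-C(=O)OH) but the -OH oxygen has H1; the =O is OX1, not OX2.
(D) contains a methoxy ether (-OCH3), which satisfies every atom and bond constraint.
So the answer is (D).

D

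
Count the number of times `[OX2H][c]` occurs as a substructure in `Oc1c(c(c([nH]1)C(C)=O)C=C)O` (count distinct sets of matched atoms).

[OX2H][c] is the SMARTS for a phenol: a hydroxyl oxygen attached to an aromatic carbon.
The molecule carries 2 separate instances of a hydroxyl group (-OH) meeting every constraint; each maps to a distinct set of atoms, giving 2 matches.

2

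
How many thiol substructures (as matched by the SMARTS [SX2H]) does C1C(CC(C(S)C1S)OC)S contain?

3

[SX2H] is the SMARTS for a thiol: an aliphatic sulfur with two connections, one being H.
The molecule carries 3 separate instances of a thiol (-SH) meeting every constraint; each maps to a distinct set of atoms, giving 3 matches.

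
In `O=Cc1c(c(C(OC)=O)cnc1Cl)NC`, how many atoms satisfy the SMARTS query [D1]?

5

The query [D1] means: atom with exactly one heavy-atom neighbour (degree 1).
Check the 15 heavy atoms by environment: 1× n (aromatic, D2) → no; 1× c (aromatic, D2) → no; 4× c (aromatic, D3) → no; 1× Cl (D1) → match; 1× C (D3) → no; 2× O (D1) → match; 1× O (D2) → no; 2× C (D1) → match; 1× N (D2) → no; 1× C (D2) → no.
Summing the matching environments: 1 + 2 + 2 = 5 matching atoms.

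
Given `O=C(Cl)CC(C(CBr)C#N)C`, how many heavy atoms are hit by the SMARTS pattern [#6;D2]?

3

The query [#6;D2] means: any carbon bonded to exactly two heavy atoms.
Check the 11 heavy atoms by environment: 3× C (D2) → match; 3× C (D3) → no; 1× N (D1) → no; 1× O (D1) → no; 1× Cl (D1) → no; 1× Br (D1) → no; 1× C (D1) → no.
That gives 3 matching atoms.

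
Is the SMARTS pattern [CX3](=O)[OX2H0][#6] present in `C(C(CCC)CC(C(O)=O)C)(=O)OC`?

Yes

The pattern [CX3](=O)[OX2H0][#6] describes a carbonyl carbon bonded to an oxygen that is itself bonded to carbon (no H on that O) — an ester.
The molecule carries a methyl-ester group (-C(=O)OCH3), whose atoms satisfy every constraint of the query, so the pattern matches.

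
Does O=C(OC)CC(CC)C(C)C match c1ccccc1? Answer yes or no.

The pattern c1ccccc1 describes six aromatic carbons in a ring — a benzene ring.
The closest candidate here is a methyl group (-CH3), but no six-membered all-carbon aromatic ring is present. No other fragment satisfies the full query, so there is no match.

No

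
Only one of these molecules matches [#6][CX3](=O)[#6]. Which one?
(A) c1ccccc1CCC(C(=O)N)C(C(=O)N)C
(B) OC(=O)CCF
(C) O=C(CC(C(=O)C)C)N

C

[#6][CX3](=O)[#6] describes a carbonyl carbon (no H) flanked by two carbons (a ketone).
(A) has a primary amide (-C(=O)NH2) but one neighbour of the carbonyl carbon is N, not C.
(B) has a carboxylic acid group (-C(=O)OH) but one neighbour of the carbonyl carbon is O, not C.
(C) contains an acetyl/ketone group (-C(=O)CH3), which satisfies every atom and bond constraint.
So the answer is (C).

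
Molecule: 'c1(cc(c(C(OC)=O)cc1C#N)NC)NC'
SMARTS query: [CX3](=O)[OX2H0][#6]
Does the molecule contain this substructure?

The pattern [CX3](=O)[OX2H0][#6] describes a carbonyl carbon bonded to an oxygen that is itself bonded to carbon (no H on that O) — an ester.
The molecule carries a methyl-ester group (-C(=O)OCH3), whose atoms satisfy every constraint of the query, so the pattern matches.

Yes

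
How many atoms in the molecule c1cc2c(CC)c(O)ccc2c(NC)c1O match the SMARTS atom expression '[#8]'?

The query [#8] means: #8 matches any oxygen atom.
Check the 16 heavy atoms by environment: 10× c (aromatic) → no; 1× N → no; 3× C → no; 2× O → match.
That gives 2 matching atoms.

2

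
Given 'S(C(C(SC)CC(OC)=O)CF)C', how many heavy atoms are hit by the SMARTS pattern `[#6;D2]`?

Check the 13 heavy atoms by environment: 2× C (D2) → match; 3× C (D3) → no; 1× F (D1) → no; 1× O (D1) → no; 1× O (D2) → no; 3× C (D1) → no; 2× S (D2) → no.
That gives 2 matching atoms.

2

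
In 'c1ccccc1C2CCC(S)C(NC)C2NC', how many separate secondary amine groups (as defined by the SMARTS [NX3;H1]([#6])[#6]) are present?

[NX3;H1]([#6])[#6] is the SMARTS for a secondary amine: a trivalent nitrogen with one H, bonded to two carbons.
The molecule carries 2 separate instances of an N-methylamino group (-NHCH3) meeting every constraint; each maps to a distinct set of atoms, giving 2 matches.

2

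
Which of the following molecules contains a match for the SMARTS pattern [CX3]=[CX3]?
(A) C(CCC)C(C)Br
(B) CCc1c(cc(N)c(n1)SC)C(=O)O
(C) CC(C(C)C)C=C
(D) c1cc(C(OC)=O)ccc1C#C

C

[CX3]=[CX3] describes a non-aromatic C=C double bond between two sp2 carbons (an alkene).
(A) has an ethyl group (-CH2CH3) but its C-C bond is a single bond between CX4 carbons, not CX3=CX3.
(B) has an ethyl group (-CH2CH3) but its C-C bond is a single bond between CX4 carbons, not CX3=CX3.
(C) contains a vinyl group (-CH=CH2), which satisfies every atom and bond constraint.
(D) has an ethynyl group (-C#CH) but the C-C bond is a triple bond, not a double bond.
So the answer is (C).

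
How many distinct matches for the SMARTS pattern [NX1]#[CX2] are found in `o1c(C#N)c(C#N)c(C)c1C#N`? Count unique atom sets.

[NX1]#[CX2] is the SMARTS for a nitrile: a nitrogen triple-bonded to a two-connected carbon.
The molecule carries 3 separate instances of a nitrile (-C#N) meeting every constraint; each maps to a distinct set of atoms, giving 3 matches.

3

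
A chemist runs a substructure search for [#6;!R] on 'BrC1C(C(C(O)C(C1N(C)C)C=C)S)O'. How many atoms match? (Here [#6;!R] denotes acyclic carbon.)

4

The query [#6;!R] means: carbon not in any ring.
Check the 15 heavy atoms by environment: 6× C (in 6-ring) → no; 1× S (acyclic) → no; 1× N (acyclic) → no; 4× C (acyclic) → match; 2× O (acyclic) → no; 1× Br (acyclic) → no.
That gives 4 matching atoms.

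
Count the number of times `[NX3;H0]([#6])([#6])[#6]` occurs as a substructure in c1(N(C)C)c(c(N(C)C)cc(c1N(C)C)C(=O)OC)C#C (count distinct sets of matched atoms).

3

[NX3;H0]([#6])([#6])[#6] is the SMARTS for a tertiary amine: a trivalent nitrogen with no H, bonded to three carbons.
The molecule carries 3 separate instances of a dimethylamino group (-N(CH3)2) meeting every constraint; each maps to a distinct set of atoms, giving 3 matches.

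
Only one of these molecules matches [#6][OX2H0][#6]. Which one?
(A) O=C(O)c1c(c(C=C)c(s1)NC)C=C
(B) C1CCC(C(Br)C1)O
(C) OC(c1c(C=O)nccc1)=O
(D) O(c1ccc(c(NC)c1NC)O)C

D

[#6][OX2H0][#6] describes an aliphatic oxygen bridging two carbons with no H on the oxygen (an ether).
(A) has a carboxylic acid group (-C(=O)OH) but the -OH oxygen has H1; the =O is OX1, not OX2.
(B) has a hydroxyl group (-OH) but the oxygen has H1, not H0 bridging two carbons.
(C) has a carboxylic acid group (-C(=O)OH) but the -OH oxygen has H1; the =O is OX1, not OX2.
(D) contains a methoxy ether (-OCH3), which satisfies every atom and bond constraint.
So the answer is (D).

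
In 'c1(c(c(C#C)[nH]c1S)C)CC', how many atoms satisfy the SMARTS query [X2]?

3

Check the 11 heavy atoms by environment: 1× n (aromatic, X3) → no; 4× c (aromatic, X3) → no; 3× C (X4) → no; 1× S (X2) → match; 2× C (X2) → match.
Summing the matching environments: 1 + 2 = 3 matching atoms.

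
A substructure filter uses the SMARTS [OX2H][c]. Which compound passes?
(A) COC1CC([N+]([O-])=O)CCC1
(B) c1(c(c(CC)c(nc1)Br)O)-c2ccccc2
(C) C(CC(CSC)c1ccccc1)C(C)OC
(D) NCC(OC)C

B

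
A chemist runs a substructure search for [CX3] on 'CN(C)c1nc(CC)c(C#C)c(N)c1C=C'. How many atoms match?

2

The query [CX3] means: C with X3: aliphatic carbon with exactly 3 total connections.
Check the 16 heavy atoms by environment: 1× n (aromatic, X2) → no; 5× c (aromatic, X3) → no; 2× N (X3) → no; 4× C (X4) → no; 2× C (X2) → no; 2× C (X3) → match.
That gives 2 matching atoms.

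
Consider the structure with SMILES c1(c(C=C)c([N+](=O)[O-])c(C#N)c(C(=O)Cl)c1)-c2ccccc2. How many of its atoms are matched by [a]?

Check the 22 heavy atoms by environment: 12× c (aromatic) → match; 4× C → no; 1× N (charge +1) → no; 1× O (charge -1) → no; 2× O → no; 1× N → no; 1× Cl → no.
That gives 12 matching atoms.

12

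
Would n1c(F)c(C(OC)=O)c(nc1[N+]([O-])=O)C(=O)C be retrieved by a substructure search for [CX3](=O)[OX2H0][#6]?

Yes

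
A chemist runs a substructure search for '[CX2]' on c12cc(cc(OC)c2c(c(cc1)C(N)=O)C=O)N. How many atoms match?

0

Check the 18 heavy atoms by environment: 10× c (aromatic, X3) → no; 2× N (X3) → no; 1× O (X2) → no; 1× C (X4) → no; 2× C (X3) → no; 2× O (X1) → no.
No environment satisfies the query, so 0 matching atoms.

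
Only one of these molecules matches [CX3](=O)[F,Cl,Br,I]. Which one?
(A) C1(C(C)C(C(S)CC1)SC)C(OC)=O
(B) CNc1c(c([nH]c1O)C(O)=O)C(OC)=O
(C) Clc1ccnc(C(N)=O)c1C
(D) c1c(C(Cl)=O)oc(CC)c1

D

[CX3](=O)[F,Cl,Br,I] describes a carbonyl carbon bonded to a halogen (an acyl halide).
(A) has a methyl-ester group (-C(=O)OCH3) but the carbonyl is bonded to -O-C, not to a halogen.
(B) has a methyl-ester group (-C(=O)OCH3) but the carbonyl is bonded to -O-C, not to a halogen.
(C) has a chloro substituent but the Cl is not on a carbonyl carbon.
(D) contains an acyl chloride (-C(=O)Cl), which satisfies every atom and bond constraint.
So the answer is (D).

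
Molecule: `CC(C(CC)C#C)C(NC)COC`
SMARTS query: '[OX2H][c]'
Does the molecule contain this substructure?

The pattern [OX2H][c] describes a hydroxyl oxygen attached to an aromatic carbon — a phenol.
The closest candidate here is a methoxy ether (-OCH3), but the oxygen has H0, not H1. No other fragment satisfies the full query, so there is no match.

No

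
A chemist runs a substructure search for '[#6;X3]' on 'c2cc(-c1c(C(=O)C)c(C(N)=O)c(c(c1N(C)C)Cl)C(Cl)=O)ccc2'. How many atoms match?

15

The query [#6;X3] means: any carbon (aromatic or not) with three total connections.
Check the 25 heavy atoms by environment: 12× c (aromatic, X3) → match; 3× C (X3) → match; 3× O (X1) → no; 2× N (X3) → no; 2× Cl (X1) → no; 3× C (X4) → no.
Summing the matching environments: 12 + 3 = 15 matching atoms.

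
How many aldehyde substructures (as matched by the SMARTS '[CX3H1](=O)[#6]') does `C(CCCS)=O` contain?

[CX3H1](=O)[#6] is the SMARTS for an aldehyde: an sp2 carbon with one H, double-bonded to O and single-bonded to carbon.
Exactly one fragment in the molecule meets all constraints, giving 1 match.

1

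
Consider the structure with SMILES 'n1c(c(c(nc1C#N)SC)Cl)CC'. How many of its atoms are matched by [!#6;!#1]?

5

The query [!#6;!#1] means: not carbon and not hydrogen — any heteroatom.
Check the 13 heavy atoms by environment: 2× n (aromatic) → match; 4× c (aromatic) → no; 1× S → match; 4× C → no; 1× N → match; 1× Cl → match.
Summing the matching environments: 2 + 1 + 1 + 1 = 5 matching atoms.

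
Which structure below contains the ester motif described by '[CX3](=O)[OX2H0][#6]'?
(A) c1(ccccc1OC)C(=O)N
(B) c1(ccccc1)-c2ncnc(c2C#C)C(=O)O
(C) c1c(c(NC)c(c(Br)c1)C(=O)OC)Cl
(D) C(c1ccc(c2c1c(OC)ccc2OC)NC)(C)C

C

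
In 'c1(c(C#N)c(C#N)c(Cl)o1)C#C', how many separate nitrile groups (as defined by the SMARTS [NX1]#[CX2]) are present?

[NX1]#[CX2] is the SMARTS for a nitrile: a nitrogen triple-bonded to a two-connected carbon.
The molecule carries 2 separate instances of a nitrile (-C#N) meeting every constraint; each maps to a distinct set of atoms, giving 2 matches.

2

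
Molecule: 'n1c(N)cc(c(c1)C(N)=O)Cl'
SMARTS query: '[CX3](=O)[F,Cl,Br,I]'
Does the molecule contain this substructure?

No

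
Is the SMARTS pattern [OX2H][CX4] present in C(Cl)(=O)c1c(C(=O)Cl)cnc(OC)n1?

No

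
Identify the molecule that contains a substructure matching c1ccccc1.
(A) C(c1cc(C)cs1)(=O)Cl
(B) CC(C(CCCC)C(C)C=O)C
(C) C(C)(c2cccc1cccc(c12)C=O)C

C

c1ccccc1 describes six aromatic carbons in a ring (a benzene ring).
(A) has a methyl group (-CH3) but no six-membered all-carbon aromatic ring is present.
(B) has a methyl group (-CH3) but no six-membered all-carbon aromatic ring is present.
(C) contains the required atom environment, so the pattern matches.
So the answer is (C).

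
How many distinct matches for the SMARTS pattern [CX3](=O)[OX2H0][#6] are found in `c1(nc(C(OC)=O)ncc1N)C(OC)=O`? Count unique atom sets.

[CX3](=O)[OX2H0][#6] is the SMARTS for an ester: a carbonyl carbon bonded to an oxygen that is itself bonded to carbon (no H on that O).
The molecule carries 2 separate instances of a methyl-ester group (-C(=O)OCH3) meeting every constraint; each maps to a distinct set of atoms, giving 2 matches.

2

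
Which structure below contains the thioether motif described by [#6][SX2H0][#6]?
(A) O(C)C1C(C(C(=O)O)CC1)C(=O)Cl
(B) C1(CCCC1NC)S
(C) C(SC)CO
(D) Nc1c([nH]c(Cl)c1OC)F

C

[#6][SX2H0][#6] describes an aliphatic sulfur bridging two carbons with no H on the sulfur (a thioether).
(A) has a methoxy ether (-OCH3) but the bridging atom is O, not S.
(B) has a thiol (-SH) but the sulfur has H1, not H0 bridging two carbons.
(C) contains a methylthio ether (-SCH3), which satisfies every atom and bond constraint.
(D) has a methoxy ether (-OCH3) but the bridging atom is O, not S.
So the answer is (C).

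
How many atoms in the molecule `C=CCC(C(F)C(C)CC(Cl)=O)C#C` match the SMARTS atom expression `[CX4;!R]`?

The query [CX4;!R] means: aliphatic carbon with four total connections, not in a ring.
Check the 14 heavy atoms by environment: 6× C (X4, acyclic) → match; 3× C (X3, acyclic) → no; 1× F (X1, acyclic) → no; 1× O (X1, acyclic) → no; 1× Cl (X1, acyclic) → no; 2× C (X2, acyclic) → no.
That gives 6 matching atoms.

6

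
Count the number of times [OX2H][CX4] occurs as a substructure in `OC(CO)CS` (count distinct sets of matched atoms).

2

[OX2H][CX4] is the SMARTS for an aliphatic alcohol: a hydroxyl oxygen bound to an sp3 (X4) carbon.
The molecule carries 2 separate instances of a hydroxyl group (-OH) meeting every constraint; each maps to a distinct set of atoms, giving 2 matches.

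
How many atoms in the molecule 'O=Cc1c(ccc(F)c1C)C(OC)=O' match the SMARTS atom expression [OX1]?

The query [OX1] means: aliphatic oxygen with one total connection — typically a carbonyl =O or an oxide.
Check the 14 heavy atoms by environment: 6× c (aromatic, X3) → no; 2× C (X4) → no; 2× C (X3) → no; 2× O (X1) → match; 1× F (X1) → no; 1× O (X2) → no.
That gives 2 matching atoms.

2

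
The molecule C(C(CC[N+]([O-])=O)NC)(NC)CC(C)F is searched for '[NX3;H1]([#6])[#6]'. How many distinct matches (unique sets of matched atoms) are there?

2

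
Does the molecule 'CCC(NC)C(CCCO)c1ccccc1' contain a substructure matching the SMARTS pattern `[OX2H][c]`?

The pattern [OX2H][c] describes a hydroxyl oxygen attached to an aromatic carbon — a phenol.
The closest candidate here is a hydroxyl group (-OH), but the -OH is on an aliphatic carbon, not an aromatic c. No other fragment satisfies the full query, so there is no match.

No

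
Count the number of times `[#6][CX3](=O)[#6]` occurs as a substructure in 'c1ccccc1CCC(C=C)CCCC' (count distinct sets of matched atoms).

0

[#6][CX3](=O)[#6] is the SMARTS for a ketone: a carbonyl carbon (no H) flanked by two carbons.
No fragment in the molecule satisfies every constraint, giving 0 matches.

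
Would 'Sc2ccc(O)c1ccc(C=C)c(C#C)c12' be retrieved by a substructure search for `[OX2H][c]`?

The pattern [OX2H][c] describes a hydroxyl oxygen attached to an aromatic carbon — a phenol.
The molecule carries a hydroxyl group (-OH), whose atoms satisfy every constraint of the query, so the pattern matches.

Yes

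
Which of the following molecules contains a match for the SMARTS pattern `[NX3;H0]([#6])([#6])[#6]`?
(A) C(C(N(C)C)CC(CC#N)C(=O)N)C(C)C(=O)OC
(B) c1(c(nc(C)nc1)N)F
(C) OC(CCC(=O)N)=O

[NX3;H0]([#6])([#6])[#6] describes a trivalent nitrogen with no H, bonded to three carbons (a tertiary amine).
(A) contains a dimethylamino group (-N(CH3)2), which satisfies every atom and bond constraint.
(B) has a primary amino group (-NH2) but the nitrogen has H2, not H0 with three carbons.
(C) has a primary amide (-C(=O)NH2) but the amide nitrogen has H2 and only one carbon neighbour.
So the answer is (A).

A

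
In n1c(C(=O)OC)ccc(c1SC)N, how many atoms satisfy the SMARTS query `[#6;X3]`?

The query [#6;X3] means: any carbon (aromatic or not) with three total connections.
Check the 13 heavy atoms by environment: 1× n (aromatic, X2) → no; 5× c (aromatic, X3) → match; 1× S (X2) → no; 2× C (X4) → no; 1× N (X3) → no; 1× C (X3) → match; 1× O (X1) → no; 1× O (X2) → no.
Summing the matching environments: 5 + 1 = 6 matching atoms.

6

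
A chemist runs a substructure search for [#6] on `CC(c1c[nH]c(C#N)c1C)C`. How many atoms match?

9

Check the 11 heavy atoms by environment: 1× n (aromatic) → no; 4× c (aromatic) → match; 5× C → match; 1× N → no.
Summing the matching environments: 4 + 5 = 9 matching atoms.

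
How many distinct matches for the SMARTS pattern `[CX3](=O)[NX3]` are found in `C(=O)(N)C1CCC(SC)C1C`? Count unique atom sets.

[CX3](=O)[NX3] is the SMARTS for an amide: a carbonyl carbon bonded to a trivalent nitrogen.
Exactly one fragment in the molecule meets all constraints, giving 1 match.

1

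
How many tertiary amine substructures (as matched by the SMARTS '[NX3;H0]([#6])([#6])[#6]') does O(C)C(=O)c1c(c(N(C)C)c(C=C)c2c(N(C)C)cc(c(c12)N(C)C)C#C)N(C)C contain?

4

[NX3;H0]([#6])([#6])[#6] is the SMARTS for a tertiary amine: a trivalent nitrogen with no H, bonded to three carbons.
The molecule carries 4 separate instances of a dimethylamino group (-N(CH3)2) meeting every constraint; each maps to a distinct set of atoms, giving 4 matches.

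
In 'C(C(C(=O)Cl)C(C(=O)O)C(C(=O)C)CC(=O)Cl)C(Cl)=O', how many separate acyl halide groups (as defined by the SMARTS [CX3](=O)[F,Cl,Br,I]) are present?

[CX3](=O)[F,Cl,Br,I] is the SMARTS for an acyl halide: a carbonyl carbon bonded to a halogen.
The molecule carries 3 separate instances of an acyl chloride (-C(=O)Cl) meeting every constraint; each maps to a distinct set of atoms, giving 3 matches.

3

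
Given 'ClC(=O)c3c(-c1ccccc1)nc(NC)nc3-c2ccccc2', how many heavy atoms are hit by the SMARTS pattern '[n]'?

Check the 23 heavy atoms by environment: 2× n (aromatic) → match; 16× c (aromatic) → no; 2× C → no; 1× O → no; 1× Cl → no; 1× N → no.
That gives 2 matching atoms.

2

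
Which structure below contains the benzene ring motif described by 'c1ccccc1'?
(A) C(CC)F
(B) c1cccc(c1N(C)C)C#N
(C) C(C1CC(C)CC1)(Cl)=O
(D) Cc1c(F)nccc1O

c1ccccc1 describes six aromatic carbons in a ring (a benzene ring).
(A) has a methyl group (-CH3) but no six-membered all-carbon aromatic ring is present.
(B) contains the required atom environment, so the pattern matches.
(C) has a methyl group (-CH3) but no six-membered all-carbon aromatic ring is present.
(D) has a methyl group (-CH3) but no six-membered all-carbon aromatic ring is present.
So the answer is (B).

B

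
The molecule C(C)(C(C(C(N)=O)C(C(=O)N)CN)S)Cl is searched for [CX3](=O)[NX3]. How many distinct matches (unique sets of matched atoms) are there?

[CX3](=O)[NX3] is the SMARTS for an amide: a carbonyl carbon bonded to a trivalent nitrogen.
The molecule carries 2 separate instances of a primary amide (-C(=O)NH2) meeting every constraint; each maps to a distinct set of atoms, giving 2 matches.

2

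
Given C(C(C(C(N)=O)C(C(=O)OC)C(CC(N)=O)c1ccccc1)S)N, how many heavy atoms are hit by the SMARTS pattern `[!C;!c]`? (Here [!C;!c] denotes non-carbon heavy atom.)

8

The query [!C;!c] means: neither aliphatic nor aromatic carbon — same as [!#6].
Check the 24 heavy atoms by environment: 10× C → no; 1× S → match; 6× c (aromatic) → no; 4× O → match; 3× N → match.
Summing the matching environments: 1 + 4 + 3 = 8 matching atoms.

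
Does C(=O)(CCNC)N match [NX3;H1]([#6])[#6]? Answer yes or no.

The pattern [NX3;H1]([#6])[#6] describes a trivalent nitrogen with one H, bonded to two carbons — a secondary amine.
The molecule carries an N-methylamino group (-NHCH3), whose atoms satisfy every constraint of the query, so the pattern matches.

Yes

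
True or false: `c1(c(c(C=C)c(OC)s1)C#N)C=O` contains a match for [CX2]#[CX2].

False

The pattern [CX2]#[CX2] describes a carbon-carbon triple bond — an alkyne.
The closest candidate here is a vinyl group (-CH=CH2), but the C=C is a double bond; both carbons are CX3, not CX2. No other fragment satisfies the full query, so there is no match.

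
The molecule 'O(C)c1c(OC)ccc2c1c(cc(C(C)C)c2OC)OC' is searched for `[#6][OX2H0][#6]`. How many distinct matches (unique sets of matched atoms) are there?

[#6][OX2H0][#6] is the SMARTS for an ether: an aliphatic oxygen bridging two carbons with no H on the oxygen.
The molecule carries 4 separate instances of a methoxy ether (-OCH3) meeting every constraint; each maps to a distinct set of atoms, giving 4 matches.

4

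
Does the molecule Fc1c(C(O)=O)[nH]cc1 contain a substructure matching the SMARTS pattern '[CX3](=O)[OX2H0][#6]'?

No

The pattern [CX3](=O)[OX2H0][#6] describes a carbonyl carbon bonded to an oxygen that is itself bonded to carbon (no H on that O) — an ester.
The closest candidate here is a carboxylic acid group (-C(=O)OH), but the singly-bonded O carries H (OX2H1, not H0). No other fragment satisfies the full query, so there is no match.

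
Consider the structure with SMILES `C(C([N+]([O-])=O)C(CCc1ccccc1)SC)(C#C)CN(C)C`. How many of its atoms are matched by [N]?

2

The query [N] means: uppercase N matches aliphatic (non-aromatic) nitrogen only.
Check the 22 heavy atoms by environment: 11× C → no; 1× N (charge +1) → match; 1× O (charge -1) → no; 1× O → no; 1× N → match; 6× c (aromatic) → no; 1× S → no.
Summing the matching environments: 1 + 1 = 2 matching atoms.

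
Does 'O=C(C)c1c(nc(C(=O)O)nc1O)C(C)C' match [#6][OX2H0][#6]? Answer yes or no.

No

The pattern [#6][OX2H0][#6] describes an aliphatic oxygen bridging two carbons with no H on the oxygen — an ether.
The closest candidate here is a hydroxyl group (-OH), but the oxygen has H1, not H0 bridging two carbons. No other fragment satisfies the full query, so there is no match.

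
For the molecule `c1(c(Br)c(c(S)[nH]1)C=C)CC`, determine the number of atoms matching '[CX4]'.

2

The query [CX4] means: C with X4: aliphatic carbon with exactly 4 total connections (bonds + H).
Check the 11 heavy atoms by environment: 1× n (aromatic, X3) → no; 4× c (aromatic, X3) → no; 2× C (X4) → match; 1× Br (X1) → no; 1× S (X2) → no; 2× C (X3) → no.
That gives 2 matching atoms.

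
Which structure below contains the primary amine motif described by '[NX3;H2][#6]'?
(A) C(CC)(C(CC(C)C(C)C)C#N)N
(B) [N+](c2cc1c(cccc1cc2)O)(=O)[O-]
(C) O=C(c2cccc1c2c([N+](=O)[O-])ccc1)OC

A

[NX3;H2][#6] describes a trivalent nitrogen with two H attached to carbon (a primary amine).
(A) contains a primary amino group (-NH2), which satisfies every atom and bond constraint.
(B) has a nitro group (-[N+](=O)[O-]) but the nitrogen is [N+] with no H, not NX3H2.
(C) has a nitro group (-[N+](=O)[O-]) but the nitrogen is [N+] with no H, not NX3H2.
So the answer is (A).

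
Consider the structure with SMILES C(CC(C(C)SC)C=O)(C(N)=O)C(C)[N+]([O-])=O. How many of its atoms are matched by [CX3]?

The query [CX3] means: C with X3: aliphatic carbon with exactly 3 total connections.
Check the 17 heavy atoms by environment: 8× C (X4) → no; 2× C (X3) → match; 3× O (X1) → no; 1× N (charge +1, X3) → no; 1× O (charge -1, X1) → no; 1× N (X3) → no; 1× S (X2) → no.
That gives 2 matching atoms.

2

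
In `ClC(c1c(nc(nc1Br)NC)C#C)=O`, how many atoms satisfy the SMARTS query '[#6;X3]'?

5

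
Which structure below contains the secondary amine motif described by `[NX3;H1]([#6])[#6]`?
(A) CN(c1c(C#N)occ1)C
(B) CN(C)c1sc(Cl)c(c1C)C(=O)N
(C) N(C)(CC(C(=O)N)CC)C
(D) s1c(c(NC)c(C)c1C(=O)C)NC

[NX3;H1]([#6])[#6] describes a trivalent nitrogen with one H, bonded to two carbons (a secondary amine).
(A) has a dimethylamino group (-N(CH3)2) but the nitrogen has H0, not H1.
(B) has a primary amide (-C(=O)NH2) but the -C(=O)NH2 nitrogen has H2, not H1.
(C) has a primary amide (-C(=O)NH2) but the -C(=O)NH2 nitrogen has H2, not H1.
(D) contains an N-methylamino group (-NHCH3), which satisfies every atom and bond constraint.
So the answer is (D).

D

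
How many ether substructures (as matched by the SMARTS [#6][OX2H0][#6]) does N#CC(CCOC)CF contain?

[#6][OX2H0][#6] is the SMARTS for an ether: an aliphatic oxygen bridging two carbons with no H on the oxygen.
Exactly one fragment in the molecule meets all constraints, giving 1 match.

1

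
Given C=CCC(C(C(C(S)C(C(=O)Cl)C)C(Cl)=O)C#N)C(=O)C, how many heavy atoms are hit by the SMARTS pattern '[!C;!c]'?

7

The query [!C;!c] means: neither aliphatic nor aromatic carbon — same as [!#6].
Check the 21 heavy atoms by environment: 14× C → no; 3× O → match; 1× S → match; 2× Cl → match; 1× N → match.
Summing the matching environments: 3 + 1 + 2 + 1 = 7 matching atoms.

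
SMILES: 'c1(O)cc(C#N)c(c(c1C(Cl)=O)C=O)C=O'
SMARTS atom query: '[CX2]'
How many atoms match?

1

The query [CX2] means: C with X2: aliphatic carbon with exactly 2 total connections.
Check the 16 heavy atoms by environment: 6× c (aromatic, X3) → no; 3× C (X3) → no; 3× O (X1) → no; 1× O (X2) → no; 1× C (X2) → match; 1× N (X1) → no; 1× Cl (X1) → no.
That gives 1 matching atom.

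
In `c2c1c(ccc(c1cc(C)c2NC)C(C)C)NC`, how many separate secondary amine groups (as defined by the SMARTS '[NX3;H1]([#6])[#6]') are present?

[NX3;H1]([#6])[#6] is the SMARTS for a secondary amine: a trivalent nitrogen with one H, bonded to two carbons.
The molecule carries 2 separate instances of an N-methylamino group (-NHCH3) meeting every constraint; each maps to a distinct set of atoms, giving 2 matches.

2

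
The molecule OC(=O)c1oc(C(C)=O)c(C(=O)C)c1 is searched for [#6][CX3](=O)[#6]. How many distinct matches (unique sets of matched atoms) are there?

[#6][CX3](=O)[#6] is the SMARTS for a ketone: a carbonyl carbon (no H) flanked by two carbons.
The molecule carries 2 separate instances of an acetyl/ketone group (-C(=O)CH3) meeting every constraint; each maps to a distinct set of atoms, giving 2 matches.

2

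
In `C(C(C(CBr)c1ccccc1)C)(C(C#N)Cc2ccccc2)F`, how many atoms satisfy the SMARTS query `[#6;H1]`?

14

The query [#6;H1] means: any carbon bearing exactly one hydrogen.
Check the 23 heavy atoms by environment: 2× C (H2) → no; 4× C (H1) → match; 1× C (H3) → no; 2× c (aromatic, H0) → no; 10× c (aromatic, H1) → match; 1× C (H0) → no; 1× N (H0) → no; 1× F (H0) → no; 1× Br (H0) → no.
Summing the matching environments: 4 + 10 = 14 matching atoms.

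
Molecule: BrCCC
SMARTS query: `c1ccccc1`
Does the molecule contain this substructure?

The pattern c1ccccc1 describes six aromatic carbons in a ring — a benzene ring.
The closest candidate here is a methyl group (-CH3), but no six-membered all-carbon aromatic ring is present. No other fragment satisfies the full query, so there is no match.

No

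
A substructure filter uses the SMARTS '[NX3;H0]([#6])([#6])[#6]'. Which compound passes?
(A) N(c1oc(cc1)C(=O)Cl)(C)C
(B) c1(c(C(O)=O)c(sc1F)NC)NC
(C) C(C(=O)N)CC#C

[NX3;H0]([#6])([#6])[#6] describes a trivalent nitrogen with no H, bonded to three carbons (a tertiary amine).
(A) contains a dimethylamino group (-N(CH3)2), which satisfies every atom and bond constraint.
(B) has an N-methylamino group (-NHCH3) but the nitrogen still has one H (H1), not H0.
(C) has a primary amide (-C(=O)NH2) but the amide nitrogen has H2 and only one carbon neighbour.
So the answer is (A).

A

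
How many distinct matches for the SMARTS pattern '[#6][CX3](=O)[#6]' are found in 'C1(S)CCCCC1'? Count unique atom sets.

0

[#6][CX3](=O)[#6] is the SMARTS for a ketone: a carbonyl carbon (no H) flanked by two carbons.
No fragment in the molecule satisfies every constraint, giving 0 matches.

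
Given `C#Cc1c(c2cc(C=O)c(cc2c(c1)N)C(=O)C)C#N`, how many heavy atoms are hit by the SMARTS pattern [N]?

2

Check the 20 heavy atoms by environment: 10× c (aromatic) → no; 6× C → no; 2× N → match; 2× O → no.
That gives 2 matching atoms.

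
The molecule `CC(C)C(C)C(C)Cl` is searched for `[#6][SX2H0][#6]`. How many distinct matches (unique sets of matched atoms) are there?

[#6][SX2H0][#6] is the SMARTS for a thioether: an aliphatic sulfur bridging two carbons with no H on the sulfur.
No fragment in the molecule satisfies every constraint, giving 0 matches.

0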